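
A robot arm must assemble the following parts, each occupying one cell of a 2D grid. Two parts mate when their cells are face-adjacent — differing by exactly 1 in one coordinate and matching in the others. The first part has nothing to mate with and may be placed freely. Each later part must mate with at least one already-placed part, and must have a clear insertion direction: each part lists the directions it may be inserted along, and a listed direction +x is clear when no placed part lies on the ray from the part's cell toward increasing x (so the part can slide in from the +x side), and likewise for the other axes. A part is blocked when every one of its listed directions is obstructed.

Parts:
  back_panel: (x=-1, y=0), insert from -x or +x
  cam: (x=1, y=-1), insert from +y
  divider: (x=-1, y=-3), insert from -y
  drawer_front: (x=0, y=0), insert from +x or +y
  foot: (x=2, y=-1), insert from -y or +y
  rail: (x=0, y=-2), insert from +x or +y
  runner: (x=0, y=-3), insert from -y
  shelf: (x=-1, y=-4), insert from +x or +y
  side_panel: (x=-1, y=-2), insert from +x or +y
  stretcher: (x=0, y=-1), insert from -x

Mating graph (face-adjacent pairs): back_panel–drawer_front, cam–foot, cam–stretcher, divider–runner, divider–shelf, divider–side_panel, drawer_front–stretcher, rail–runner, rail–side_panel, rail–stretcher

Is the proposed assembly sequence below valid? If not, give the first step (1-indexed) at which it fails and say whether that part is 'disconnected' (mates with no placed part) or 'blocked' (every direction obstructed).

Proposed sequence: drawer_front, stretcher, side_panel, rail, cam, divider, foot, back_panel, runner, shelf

Invalid at step 3 (disconnected)

1. drawer_front@(0, 0) [+x clear] — {drawer_front}
2. stretcher@(0, -1) [-x clear] — {drawer_front, stretcher}
3. side_panel@(-1, -2) — no placed neighbour ⇒ disconnected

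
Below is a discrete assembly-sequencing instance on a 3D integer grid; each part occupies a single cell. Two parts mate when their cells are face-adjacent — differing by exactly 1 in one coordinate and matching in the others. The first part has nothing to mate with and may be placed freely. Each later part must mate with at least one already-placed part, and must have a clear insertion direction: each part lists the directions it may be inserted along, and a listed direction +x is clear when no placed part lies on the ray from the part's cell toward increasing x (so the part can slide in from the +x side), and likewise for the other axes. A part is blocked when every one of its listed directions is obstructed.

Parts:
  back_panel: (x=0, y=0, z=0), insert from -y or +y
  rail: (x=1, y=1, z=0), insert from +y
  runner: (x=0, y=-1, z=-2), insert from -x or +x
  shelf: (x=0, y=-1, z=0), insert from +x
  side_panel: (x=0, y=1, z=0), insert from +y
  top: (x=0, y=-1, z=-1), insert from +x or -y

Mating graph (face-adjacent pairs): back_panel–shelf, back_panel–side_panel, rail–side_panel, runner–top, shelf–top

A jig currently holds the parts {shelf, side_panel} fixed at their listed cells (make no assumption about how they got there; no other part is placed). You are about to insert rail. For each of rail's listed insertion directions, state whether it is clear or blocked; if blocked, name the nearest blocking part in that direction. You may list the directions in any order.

+y: ray from rail(1, 1, 0) has no placed part ⇒ clear

+y: clear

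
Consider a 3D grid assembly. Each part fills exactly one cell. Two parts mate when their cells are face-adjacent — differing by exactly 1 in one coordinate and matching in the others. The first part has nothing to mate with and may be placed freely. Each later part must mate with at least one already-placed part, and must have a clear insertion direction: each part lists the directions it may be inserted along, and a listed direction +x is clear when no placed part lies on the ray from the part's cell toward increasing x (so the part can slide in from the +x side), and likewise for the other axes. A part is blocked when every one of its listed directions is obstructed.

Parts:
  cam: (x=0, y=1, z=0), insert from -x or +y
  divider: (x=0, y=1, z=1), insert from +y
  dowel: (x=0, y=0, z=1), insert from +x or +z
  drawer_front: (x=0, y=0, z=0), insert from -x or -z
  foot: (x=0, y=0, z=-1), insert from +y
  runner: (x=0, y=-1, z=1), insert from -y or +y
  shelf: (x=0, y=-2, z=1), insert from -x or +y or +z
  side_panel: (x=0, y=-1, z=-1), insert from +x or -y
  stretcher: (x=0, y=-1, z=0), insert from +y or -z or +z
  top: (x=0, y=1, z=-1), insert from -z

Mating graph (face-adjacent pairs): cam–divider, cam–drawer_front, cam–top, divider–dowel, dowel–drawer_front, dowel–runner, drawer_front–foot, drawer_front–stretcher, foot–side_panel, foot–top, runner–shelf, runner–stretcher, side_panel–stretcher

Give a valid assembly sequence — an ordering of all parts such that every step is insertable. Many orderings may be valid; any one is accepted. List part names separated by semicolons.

cam; drawer_front; foot; top; stretcher; dowel; side_panel; divider; runner; shelf

1. cam@(0, 1, 0) [-x clear] — {cam}
2. drawer_front@(0, 0, 0) [-x clear] — {cam, drawer_front}
3. foot@(0, 0, -1) [+y clear] — {cam, drawer_front, foot}
4. top@(0, 1, -1) [-z clear] — {cam, drawer_front, foot, top}
5. stretcher@(0, -1, 0) [-z clear] — {cam, drawer_front, foot, stretcher, top}
6. dowel@(0, 0, 1) [+x clear] — {cam, dowel, drawer_front, foot, stretcher, top}
7. side_panel@(0, -1, -1) [+x clear] — {cam, dowel, drawer_front, foot, side_panel, stretcher, top}
8. divider@(0, 1, 1) [+y clear] — {cam, divider, dowel, drawer_front, foot, side_panel, stretcher, top}
9. runner@(0, -1, 1) [-y clear] — {cam, divider, dowel, drawer_front, foot, runner, side_panel, stretcher, top}
10. shelf@(0, -2, 1) [-x clear] — {cam, divider, dowel, drawer_front, foot, runner, shelf, side_panel, stretcher, top}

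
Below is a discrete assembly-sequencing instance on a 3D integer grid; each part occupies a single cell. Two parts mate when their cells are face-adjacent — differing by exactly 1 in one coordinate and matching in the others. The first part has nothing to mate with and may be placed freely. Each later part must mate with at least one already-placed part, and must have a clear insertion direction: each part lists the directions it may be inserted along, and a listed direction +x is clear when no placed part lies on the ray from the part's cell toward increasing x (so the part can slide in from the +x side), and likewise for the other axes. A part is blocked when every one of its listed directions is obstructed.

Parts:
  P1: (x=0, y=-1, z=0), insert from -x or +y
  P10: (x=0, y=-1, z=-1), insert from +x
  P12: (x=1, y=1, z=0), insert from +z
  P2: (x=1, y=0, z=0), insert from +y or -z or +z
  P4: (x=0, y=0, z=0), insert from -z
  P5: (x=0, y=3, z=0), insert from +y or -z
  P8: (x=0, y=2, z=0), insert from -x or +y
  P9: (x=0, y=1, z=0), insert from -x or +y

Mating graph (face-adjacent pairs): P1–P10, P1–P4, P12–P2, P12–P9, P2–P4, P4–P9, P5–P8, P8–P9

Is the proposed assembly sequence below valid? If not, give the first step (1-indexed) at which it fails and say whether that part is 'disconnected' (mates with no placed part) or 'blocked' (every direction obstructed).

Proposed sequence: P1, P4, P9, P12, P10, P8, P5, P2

1. P1@(0, -1, 0) [-x clear] — {P1}
2. P4@(0, 0, 0) [-z clear] — {P1, P4}
3. P9@(0, 1, 0) [-x clear] — {P1, P4, P9}
4. P12@(1, 1, 0) [+z clear] — {P1, P12, P4, P9}
5. P10@(0, -1, -1) [+x clear] — {P1, P10, P12, P4, P9}
6. P8@(0, 2, 0) [-x clear] — {P1, P10, P12, P4, P8, P9}
7. P5@(0, 3, 0) [+y clear] — {P1, P10, P12, P4, P5, P8, P9}
8. P2@(1, 0, 0) [-z clear] — {P1, P10, P12, P2, P4, P5, P8, P9}

Valid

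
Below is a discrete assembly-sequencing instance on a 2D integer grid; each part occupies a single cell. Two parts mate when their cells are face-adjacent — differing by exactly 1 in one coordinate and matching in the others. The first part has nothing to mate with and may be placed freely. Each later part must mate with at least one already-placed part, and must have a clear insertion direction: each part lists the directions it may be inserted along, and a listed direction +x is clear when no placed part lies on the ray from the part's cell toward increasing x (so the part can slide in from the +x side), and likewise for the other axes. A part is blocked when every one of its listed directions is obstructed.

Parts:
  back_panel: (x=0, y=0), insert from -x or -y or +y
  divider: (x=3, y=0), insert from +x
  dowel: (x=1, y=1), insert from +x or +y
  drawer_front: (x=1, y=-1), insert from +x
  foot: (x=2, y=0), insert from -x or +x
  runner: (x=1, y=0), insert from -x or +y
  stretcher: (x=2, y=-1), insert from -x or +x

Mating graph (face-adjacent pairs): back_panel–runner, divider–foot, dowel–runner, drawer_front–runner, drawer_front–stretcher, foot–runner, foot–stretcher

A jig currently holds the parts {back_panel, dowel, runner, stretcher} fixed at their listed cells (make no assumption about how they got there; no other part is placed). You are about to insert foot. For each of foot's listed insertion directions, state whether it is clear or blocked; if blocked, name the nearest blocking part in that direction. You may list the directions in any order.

+x: clear; -x: blocked by runner

-x: nearest on ray is runner@(1, 0) ⇒ blocked
+x: ray from foot(2, 0) has no placed part ⇒ clear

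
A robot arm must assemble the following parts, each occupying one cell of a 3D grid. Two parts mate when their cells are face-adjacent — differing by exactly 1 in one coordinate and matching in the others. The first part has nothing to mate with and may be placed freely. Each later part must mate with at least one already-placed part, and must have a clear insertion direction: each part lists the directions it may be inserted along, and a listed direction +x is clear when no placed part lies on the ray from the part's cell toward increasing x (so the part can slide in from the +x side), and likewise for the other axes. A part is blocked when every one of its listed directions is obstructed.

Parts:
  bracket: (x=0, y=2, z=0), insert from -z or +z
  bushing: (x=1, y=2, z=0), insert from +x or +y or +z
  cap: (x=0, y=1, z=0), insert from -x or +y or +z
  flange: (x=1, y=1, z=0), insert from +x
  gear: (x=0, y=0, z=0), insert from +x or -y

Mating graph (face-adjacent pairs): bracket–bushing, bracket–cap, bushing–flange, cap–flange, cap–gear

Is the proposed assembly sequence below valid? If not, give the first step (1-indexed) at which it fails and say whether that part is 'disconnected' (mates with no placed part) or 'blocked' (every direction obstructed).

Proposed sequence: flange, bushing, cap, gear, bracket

1. flange@(1, 1, 0) [+x clear] — {flange}
2. bushing@(1, 2, 0) [+x clear] — {bushing, flange}
3. cap@(0, 1, 0) [-x clear] — {bushing, cap, flange}
4. gear@(0, 0, 0) [+x clear] — {bushing, cap, flange, gear}
5. bracket@(0, 2, 0) [-z clear] — {bracket, bushing, cap, flange, gear}

Valid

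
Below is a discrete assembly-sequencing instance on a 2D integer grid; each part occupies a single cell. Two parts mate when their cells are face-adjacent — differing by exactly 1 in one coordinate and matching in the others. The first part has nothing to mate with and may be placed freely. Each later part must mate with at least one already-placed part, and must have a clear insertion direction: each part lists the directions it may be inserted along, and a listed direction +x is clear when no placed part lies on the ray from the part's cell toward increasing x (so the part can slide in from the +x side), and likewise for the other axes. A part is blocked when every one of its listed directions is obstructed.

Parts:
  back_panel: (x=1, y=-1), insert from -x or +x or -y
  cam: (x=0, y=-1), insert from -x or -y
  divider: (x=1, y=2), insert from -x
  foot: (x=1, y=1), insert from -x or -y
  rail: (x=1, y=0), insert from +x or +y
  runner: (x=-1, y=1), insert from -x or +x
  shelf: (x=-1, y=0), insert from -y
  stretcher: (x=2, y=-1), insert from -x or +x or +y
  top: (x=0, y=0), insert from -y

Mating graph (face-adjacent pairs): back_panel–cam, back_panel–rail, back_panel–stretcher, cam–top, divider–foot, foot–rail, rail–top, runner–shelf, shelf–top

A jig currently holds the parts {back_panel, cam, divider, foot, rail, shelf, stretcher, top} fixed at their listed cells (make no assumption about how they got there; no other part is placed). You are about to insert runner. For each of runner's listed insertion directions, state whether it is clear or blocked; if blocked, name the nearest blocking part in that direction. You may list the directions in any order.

+x: blocked by foot; -x: clear

-x: ray from runner(-1, 1) has no placed part ⇒ clear
+x: nearest on ray is foot@(1, 1) ⇒ blocked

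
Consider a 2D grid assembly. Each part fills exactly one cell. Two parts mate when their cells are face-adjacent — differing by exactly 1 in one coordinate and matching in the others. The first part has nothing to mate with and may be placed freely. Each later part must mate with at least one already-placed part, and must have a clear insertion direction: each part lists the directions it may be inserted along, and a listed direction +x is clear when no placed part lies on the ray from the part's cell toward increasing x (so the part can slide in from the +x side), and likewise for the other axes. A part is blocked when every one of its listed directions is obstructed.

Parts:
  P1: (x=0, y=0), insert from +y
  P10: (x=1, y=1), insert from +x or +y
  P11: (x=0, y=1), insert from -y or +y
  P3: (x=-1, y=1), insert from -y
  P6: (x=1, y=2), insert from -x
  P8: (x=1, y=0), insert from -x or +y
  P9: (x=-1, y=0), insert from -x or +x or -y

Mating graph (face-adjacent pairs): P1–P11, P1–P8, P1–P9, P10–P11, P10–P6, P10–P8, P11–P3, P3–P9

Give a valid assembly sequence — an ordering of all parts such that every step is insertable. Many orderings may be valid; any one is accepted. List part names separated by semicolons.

P3; P9; P1; P11; P8; P10; P6

1. P3@(-1, 1) [-y clear] — {P3}
2. P9@(-1, 0) [-x clear] — {P3, P9}
3. P1@(0, 0) [+y clear] — {P1, P3, P9}
4. P11@(0, 1) [+y clear] — {P1, P11, P3, P9}
5. P8@(1, 0) [+y clear] — {P1, P11, P3, P8, P9}
6. P10@(1, 1) [+x clear] — {P1, P10, P11, P3, P8, P9}
7. P6@(1, 2) [-x clear] — {P1, P10, P11, P3, P6, P8, P9}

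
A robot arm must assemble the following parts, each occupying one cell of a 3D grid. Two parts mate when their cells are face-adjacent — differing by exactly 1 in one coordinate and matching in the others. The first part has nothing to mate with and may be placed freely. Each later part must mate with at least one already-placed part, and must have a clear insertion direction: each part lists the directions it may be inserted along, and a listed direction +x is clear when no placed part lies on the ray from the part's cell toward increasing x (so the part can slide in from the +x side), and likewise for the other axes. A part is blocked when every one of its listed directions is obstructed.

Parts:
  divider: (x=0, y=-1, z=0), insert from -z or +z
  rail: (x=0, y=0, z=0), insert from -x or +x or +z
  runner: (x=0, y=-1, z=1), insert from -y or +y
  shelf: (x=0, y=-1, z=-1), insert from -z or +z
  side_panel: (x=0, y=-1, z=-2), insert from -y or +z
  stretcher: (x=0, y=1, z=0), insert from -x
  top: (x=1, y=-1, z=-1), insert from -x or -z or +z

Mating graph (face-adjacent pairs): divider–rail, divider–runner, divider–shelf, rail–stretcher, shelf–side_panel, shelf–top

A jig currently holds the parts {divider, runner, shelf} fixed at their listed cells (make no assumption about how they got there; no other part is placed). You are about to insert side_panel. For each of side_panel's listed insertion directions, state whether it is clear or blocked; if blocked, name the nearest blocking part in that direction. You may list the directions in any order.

-y: ray from side_panel(0, -1, -2) has no placed part ⇒ clear
+z: nearest on ray is shelf@(0, -1, -1) ⇒ blocked

+z: blocked by shelf; -y: clear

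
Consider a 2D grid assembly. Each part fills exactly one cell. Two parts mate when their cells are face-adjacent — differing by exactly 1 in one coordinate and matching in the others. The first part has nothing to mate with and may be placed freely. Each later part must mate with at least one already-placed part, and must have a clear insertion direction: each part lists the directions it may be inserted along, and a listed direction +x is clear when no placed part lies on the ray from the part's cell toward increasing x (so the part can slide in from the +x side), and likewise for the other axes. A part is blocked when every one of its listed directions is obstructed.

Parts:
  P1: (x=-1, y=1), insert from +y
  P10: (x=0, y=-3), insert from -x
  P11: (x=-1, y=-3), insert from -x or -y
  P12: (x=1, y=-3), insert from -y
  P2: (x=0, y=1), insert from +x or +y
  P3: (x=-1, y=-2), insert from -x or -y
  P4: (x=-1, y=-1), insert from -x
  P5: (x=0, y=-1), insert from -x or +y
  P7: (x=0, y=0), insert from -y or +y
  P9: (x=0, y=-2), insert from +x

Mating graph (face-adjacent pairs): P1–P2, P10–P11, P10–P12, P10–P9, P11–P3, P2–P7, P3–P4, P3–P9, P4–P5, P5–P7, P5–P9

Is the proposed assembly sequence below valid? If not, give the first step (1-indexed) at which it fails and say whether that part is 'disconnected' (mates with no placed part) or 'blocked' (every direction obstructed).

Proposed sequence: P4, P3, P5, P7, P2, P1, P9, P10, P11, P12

1. P4@(-1, -1) [-x clear] — {P4}
2. P3@(-1, -2) [-x clear] — {P3, P4}
3. P5@(0, -1) [+y clear] — {P3, P4, P5}
4. P7@(0, 0) [+y clear] — {P3, P4, P5, P7}
5. P2@(0, 1) [+x clear] — {P2, P3, P4, P5, P7}
6. P1@(-1, 1) [+y clear] — {P1, P2, P3, P4, P5, P7}
7. P9@(0, -2) [+x clear] — {P1, P2, P3, P4, P5, P7, P9}
8. P10@(0, -3) [-x clear] — {P1, P10, P2, P3, P4, P5, P7, P9}
9. P11@(-1, -3) [-x clear] — {P1, P10, P11, P2, P3, P4, P5, P7, P9}
10. P12@(1, -3) [-y clear] — {P1, P10, P11, P12, P2, P3, P4, P5, P7, P9}

Valid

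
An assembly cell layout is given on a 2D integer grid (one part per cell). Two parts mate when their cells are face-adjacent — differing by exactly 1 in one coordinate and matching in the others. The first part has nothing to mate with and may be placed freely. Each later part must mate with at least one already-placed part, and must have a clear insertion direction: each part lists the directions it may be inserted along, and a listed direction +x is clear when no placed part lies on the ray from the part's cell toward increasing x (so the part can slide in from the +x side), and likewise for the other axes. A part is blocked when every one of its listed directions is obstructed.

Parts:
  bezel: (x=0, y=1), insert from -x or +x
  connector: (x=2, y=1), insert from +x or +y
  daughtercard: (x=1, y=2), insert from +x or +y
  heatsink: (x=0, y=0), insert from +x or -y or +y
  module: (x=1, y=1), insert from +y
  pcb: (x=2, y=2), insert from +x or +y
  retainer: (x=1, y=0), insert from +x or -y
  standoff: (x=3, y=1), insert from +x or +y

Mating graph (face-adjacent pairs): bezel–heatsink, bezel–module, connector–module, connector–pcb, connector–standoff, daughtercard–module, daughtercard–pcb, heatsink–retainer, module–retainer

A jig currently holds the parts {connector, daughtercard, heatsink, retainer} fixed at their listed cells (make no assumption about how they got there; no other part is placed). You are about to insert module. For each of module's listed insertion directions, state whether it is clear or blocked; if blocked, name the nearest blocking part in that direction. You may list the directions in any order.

+y: blocked by daughtercard

+y: nearest on ray is daughtercard@(1, 2) ⇒ blocked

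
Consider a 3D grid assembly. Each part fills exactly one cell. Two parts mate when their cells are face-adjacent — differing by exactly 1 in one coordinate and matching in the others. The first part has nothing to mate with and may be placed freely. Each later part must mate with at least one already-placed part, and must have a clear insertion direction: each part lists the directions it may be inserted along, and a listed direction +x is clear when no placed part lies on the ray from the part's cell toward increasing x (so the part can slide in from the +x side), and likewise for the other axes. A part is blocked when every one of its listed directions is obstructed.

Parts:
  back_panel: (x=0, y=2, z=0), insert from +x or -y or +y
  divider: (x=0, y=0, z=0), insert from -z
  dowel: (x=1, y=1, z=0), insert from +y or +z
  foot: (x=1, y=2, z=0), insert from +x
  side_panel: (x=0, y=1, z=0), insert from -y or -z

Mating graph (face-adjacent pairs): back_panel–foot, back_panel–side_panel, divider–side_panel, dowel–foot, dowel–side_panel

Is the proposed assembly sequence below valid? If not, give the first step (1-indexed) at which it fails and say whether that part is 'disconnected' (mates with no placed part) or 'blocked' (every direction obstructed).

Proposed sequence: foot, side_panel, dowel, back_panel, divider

Invalid at step 2 (disconnected)

1. foot@(1, 2, 0) [+x clear] — {foot}
2. side_panel@(0, 1, 0) — no placed neighbour ⇒ disconnected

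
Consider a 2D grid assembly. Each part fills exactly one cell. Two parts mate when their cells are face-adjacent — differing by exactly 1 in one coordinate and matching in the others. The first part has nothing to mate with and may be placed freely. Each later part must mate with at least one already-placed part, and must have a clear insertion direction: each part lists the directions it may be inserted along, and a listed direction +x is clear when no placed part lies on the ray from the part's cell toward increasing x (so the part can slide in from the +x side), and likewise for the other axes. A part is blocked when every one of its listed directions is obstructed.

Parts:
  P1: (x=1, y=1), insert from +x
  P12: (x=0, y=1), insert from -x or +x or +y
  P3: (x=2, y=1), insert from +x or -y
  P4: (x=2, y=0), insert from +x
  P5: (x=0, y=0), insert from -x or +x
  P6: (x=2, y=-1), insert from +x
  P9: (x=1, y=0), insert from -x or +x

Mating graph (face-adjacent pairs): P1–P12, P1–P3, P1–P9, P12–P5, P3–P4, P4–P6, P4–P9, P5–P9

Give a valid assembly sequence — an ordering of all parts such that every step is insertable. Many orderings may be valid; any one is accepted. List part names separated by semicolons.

P4; P6; P9; P1; P3; P5; P12

1. P4@(2, 0) [+x clear] — {P4}
2. P6@(2, -1) [+x clear] — {P4, P6}
3. P9@(1, 0) [-x clear] — {P4, P6, P9}
4. P1@(1, 1) [+x clear] — {P1, P4, P6, P9}
5. P3@(2, 1) [+x clear] — {P1, P3, P4, P6, P9}
6. P5@(0, 0) [-x clear] — {P1, P3, P4, P5, P6, P9}
7. P12@(0, 1) [-x clear] — {P1, P12, P3, P4, P5, P6, P9}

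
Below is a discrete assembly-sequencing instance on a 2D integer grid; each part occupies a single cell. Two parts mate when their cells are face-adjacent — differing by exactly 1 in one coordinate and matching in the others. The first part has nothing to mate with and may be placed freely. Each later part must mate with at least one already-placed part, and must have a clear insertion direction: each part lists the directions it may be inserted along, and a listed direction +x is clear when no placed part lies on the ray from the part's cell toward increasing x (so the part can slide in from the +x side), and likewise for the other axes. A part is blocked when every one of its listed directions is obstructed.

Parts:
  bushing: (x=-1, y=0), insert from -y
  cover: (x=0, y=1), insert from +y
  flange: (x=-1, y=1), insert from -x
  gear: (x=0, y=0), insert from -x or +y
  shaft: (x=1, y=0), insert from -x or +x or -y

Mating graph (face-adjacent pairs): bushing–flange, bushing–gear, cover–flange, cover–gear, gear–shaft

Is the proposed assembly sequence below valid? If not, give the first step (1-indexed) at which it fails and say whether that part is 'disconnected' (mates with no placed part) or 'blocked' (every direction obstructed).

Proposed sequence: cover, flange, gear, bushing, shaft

1. cover@(0, 1) [+y clear] — {cover}
2. flange@(-1, 1) [-x clear] — {cover, flange}
3. gear@(0, 0) [-x clear] — {cover, flange, gear}
4. bushing@(-1, 0) [-y clear] — {bushing, cover, flange, gear}
5. shaft@(1, 0) [+x clear] — {bushing, cover, flange, gear, shaft}

Valid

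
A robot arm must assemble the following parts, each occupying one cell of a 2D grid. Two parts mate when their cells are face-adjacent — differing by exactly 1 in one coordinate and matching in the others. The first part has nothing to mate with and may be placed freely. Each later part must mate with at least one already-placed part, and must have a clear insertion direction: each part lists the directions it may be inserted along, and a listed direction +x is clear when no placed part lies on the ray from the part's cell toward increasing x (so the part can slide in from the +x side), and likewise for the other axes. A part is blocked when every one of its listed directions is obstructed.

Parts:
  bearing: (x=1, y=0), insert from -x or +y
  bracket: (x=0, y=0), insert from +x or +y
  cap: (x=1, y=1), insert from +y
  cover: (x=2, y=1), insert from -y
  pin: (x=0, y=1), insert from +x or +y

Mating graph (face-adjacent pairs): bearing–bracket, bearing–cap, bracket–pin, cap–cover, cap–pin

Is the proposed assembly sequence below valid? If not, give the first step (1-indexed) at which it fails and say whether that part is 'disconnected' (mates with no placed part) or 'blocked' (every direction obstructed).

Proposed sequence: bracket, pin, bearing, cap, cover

1. bracket@(0, 0) [+x clear] — {bracket}
2. pin@(0, 1) [+x clear] — {bracket, pin}
3. bearing@(1, 0) [+y clear] — {bearing, bracket, pin}
4. cap@(1, 1) [+y clear] — {bearing, bracket, cap, pin}
5. cover@(2, 1) [-y clear] — {bearing, bracket, cap, cover, pin}

Valid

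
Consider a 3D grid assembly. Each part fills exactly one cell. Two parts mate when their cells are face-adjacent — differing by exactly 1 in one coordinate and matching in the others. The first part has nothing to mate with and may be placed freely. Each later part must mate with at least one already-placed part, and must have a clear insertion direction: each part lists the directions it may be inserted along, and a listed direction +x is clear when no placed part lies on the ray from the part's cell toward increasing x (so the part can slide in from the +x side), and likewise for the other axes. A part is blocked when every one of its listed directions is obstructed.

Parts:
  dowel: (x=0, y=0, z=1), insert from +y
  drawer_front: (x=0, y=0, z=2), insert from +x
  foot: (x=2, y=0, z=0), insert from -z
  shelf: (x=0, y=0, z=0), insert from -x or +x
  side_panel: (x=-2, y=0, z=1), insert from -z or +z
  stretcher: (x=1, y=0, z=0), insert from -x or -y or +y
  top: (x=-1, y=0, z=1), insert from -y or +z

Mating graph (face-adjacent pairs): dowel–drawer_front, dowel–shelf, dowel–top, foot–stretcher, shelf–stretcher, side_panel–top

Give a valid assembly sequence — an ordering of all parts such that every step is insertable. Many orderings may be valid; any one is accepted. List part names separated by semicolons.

shelf; dowel; drawer_front; top; side_panel; stretcher; foot

1. shelf@(0, 0, 0) [-x clear] — {shelf}
2. dowel@(0, 0, 1) [+y clear] — {dowel, shelf}
3. drawer_front@(0, 0, 2) [+x clear] — {dowel, drawer_front, shelf}
4. top@(-1, 0, 1) [-y clear] — {dowel, drawer_front, shelf, top}
5. side_panel@(-2, 0, 1) [-z clear] — {dowel, drawer_front, shelf, side_panel, top}
6. stretcher@(1, 0, 0) [-y clear] — {dowel, drawer_front, shelf, side_panel, stretcher, top}
7. foot@(2, 0, 0) [-z clear] — {dowel, drawer_front, foot, shelf, side_panel, stretcher, top}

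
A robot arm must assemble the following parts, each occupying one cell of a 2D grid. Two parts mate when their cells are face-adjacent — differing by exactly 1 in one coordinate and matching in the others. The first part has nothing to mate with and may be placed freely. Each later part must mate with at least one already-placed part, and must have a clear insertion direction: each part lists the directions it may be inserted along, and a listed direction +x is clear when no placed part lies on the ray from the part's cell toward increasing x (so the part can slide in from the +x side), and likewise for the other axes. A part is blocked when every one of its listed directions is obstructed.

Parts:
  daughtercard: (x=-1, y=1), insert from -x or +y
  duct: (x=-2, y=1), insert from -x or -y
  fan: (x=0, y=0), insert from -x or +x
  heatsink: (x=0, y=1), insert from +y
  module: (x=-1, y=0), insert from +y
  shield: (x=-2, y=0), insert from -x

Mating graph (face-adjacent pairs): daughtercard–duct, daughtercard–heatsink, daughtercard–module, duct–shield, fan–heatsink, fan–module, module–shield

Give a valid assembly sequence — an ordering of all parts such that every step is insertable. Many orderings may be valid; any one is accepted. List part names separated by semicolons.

shield; duct; module; daughtercard; heatsink; fan

1. shield@(-2, 0) [-x clear] — {shield}
2. duct@(-2, 1) [-x clear] — {duct, shield}
3. module@(-1, 0) [+y clear] — {duct, module, shield}
4. daughtercard@(-1, 1) [+y clear] — {daughtercard, duct, module, shield}
5. heatsink@(0, 1) [+y clear] — {daughtercard, duct, heatsink, module, shield}
6. fan@(0, 0) [+x clear] — {daughtercard, duct, fan, heatsink, module, shield}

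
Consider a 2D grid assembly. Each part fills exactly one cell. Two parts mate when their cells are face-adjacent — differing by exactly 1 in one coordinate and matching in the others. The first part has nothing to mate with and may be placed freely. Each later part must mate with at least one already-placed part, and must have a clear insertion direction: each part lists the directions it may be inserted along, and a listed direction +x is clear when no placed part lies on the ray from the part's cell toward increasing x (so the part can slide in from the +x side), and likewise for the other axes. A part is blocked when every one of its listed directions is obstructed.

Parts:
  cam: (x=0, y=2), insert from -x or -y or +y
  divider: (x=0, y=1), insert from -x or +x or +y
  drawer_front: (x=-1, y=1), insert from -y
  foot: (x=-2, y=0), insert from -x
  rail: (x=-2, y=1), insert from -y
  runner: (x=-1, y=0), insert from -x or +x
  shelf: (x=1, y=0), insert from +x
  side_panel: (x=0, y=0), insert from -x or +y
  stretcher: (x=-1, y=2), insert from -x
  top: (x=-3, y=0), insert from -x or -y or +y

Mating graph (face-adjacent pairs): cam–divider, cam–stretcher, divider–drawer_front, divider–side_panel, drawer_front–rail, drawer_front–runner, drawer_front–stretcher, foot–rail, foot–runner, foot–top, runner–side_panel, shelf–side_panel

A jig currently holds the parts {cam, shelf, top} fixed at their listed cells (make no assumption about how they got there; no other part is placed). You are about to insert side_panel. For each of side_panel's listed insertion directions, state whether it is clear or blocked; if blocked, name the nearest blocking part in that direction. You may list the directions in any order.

+y: blocked by cam; -x: blocked by top

-x: nearest on ray is top@(-3, 0) ⇒ blocked
+y: nearest on ray is cam@(0, 2) ⇒ blocked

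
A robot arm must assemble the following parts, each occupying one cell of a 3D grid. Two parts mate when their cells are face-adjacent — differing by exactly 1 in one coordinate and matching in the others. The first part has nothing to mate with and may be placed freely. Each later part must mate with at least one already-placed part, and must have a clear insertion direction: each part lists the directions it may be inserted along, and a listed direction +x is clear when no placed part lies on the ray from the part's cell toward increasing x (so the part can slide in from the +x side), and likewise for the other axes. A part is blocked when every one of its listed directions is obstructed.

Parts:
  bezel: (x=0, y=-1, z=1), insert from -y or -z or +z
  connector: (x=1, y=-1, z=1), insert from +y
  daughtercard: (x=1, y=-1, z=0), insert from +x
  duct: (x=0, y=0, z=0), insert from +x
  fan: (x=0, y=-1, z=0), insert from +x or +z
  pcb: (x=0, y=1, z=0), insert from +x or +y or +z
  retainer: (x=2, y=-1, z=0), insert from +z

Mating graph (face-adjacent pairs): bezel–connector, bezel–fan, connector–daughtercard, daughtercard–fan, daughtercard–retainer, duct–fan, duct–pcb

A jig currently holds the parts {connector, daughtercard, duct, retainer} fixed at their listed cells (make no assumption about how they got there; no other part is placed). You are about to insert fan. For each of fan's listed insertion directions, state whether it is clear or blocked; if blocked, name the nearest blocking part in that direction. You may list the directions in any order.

+x: blocked by daughtercard; +z: clear

+x: nearest on ray is daughtercard@(1, -1, 0) ⇒ blocked
+z: ray from fan(0, -1, 0) has no placed part ⇒ clear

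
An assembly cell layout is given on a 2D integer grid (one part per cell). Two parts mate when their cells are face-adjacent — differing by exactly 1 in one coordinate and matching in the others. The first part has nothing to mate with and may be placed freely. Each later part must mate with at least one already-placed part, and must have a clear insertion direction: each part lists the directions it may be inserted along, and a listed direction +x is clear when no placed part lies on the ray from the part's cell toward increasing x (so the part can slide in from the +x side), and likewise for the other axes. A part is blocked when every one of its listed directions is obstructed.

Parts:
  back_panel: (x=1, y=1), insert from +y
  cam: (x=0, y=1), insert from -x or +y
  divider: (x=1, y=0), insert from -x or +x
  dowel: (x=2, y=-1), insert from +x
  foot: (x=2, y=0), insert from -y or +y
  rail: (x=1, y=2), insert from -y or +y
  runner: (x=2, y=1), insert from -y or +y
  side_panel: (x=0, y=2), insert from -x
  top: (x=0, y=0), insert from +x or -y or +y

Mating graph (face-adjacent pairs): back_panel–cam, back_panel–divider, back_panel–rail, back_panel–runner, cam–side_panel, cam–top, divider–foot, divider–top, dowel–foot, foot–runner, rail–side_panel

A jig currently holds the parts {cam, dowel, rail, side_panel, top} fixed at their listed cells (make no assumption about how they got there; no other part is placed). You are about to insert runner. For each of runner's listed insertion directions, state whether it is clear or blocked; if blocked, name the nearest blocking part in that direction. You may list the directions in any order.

-y: nearest on ray is dowel@(2, -1) ⇒ blocked
+y: ray from runner(2, 1) has no placed part ⇒ clear

+y: clear; -y: blocked by dowel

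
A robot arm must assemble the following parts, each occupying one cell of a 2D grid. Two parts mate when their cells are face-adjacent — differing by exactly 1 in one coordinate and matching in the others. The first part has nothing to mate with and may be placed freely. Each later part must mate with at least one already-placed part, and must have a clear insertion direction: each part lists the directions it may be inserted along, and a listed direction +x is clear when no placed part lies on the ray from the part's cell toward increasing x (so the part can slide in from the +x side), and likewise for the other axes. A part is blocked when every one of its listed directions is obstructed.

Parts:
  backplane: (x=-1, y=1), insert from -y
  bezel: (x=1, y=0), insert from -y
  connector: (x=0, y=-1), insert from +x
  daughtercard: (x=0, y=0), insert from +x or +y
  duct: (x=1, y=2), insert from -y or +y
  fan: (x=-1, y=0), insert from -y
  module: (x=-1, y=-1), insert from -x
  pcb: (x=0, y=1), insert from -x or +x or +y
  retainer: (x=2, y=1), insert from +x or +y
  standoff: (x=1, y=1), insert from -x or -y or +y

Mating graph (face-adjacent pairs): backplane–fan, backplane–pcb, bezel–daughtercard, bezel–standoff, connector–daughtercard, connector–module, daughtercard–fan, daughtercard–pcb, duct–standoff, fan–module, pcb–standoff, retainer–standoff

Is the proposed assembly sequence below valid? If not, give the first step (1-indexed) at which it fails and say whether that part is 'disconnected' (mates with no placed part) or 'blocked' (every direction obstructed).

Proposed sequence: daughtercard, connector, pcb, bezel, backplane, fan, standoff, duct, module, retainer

Valid

1. daughtercard@(0, 0) [+x clear] — {daughtercard}
2. connector@(0, -1) [+x clear] — {connector, daughtercard}
3. pcb@(0, 1) [-x clear] — {connector, daughtercard, pcb}
4. bezel@(1, 0) [-y clear] — {bezel, connector, daughtercard, pcb}
5. backplane@(-1, 1) [-y clear] — {backplane, bezel, connector, daughtercard, pcb}
6. fan@(-1, 0) [-y clear] — {backplane, bezel, connector, daughtercard, fan, pcb}
7. standoff@(1, 1) [+y clear] — {backplane, bezel, connector, daughtercard, fan, pcb, standoff}
8. duct@(1, 2) [+y clear] — {backplane, bezel, connector, daughtercard, duct, fan, pcb, standoff}
9. module@(-1, -1) [-x clear] — {backplane, bezel, connector, daughtercard, duct, fan, module, pcb, standoff}
10. retainer@(2, 1) [+x clear] — {backplane, bezel, connector, daughtercard, duct, fan, module, pcb, retainer, standoff}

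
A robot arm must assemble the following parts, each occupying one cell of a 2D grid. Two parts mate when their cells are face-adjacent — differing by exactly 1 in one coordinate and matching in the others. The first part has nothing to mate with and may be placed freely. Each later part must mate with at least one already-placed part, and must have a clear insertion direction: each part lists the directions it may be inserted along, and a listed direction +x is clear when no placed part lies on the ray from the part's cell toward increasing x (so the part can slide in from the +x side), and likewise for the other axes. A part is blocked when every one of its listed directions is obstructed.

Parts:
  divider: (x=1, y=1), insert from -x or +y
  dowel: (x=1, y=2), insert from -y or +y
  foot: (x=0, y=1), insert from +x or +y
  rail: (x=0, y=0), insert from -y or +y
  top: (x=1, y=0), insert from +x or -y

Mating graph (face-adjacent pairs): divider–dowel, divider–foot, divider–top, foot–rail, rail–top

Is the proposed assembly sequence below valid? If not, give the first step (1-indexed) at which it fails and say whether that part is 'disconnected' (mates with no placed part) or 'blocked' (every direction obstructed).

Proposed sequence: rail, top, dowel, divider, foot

1. rail@(0, 0) [-y clear] — {rail}
2. top@(1, 0) [+x clear] — {rail, top}
3. dowel@(1, 2) — no placed neighbour ⇒ disconnected

Invalid at step 3 (disconnected)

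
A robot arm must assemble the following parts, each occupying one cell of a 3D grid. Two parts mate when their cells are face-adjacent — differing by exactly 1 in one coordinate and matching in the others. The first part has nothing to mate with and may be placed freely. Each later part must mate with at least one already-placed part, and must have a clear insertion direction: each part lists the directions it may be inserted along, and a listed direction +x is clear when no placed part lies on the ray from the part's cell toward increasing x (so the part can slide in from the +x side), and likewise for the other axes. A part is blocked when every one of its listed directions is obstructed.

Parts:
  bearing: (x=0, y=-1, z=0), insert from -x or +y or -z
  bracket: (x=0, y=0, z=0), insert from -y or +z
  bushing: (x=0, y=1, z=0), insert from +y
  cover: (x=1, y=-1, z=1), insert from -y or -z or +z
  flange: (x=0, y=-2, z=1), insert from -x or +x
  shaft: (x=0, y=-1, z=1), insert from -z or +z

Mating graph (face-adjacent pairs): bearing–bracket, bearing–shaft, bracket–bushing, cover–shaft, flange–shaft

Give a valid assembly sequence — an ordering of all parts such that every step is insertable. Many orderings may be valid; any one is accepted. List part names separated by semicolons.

1. flange@(0, -2, 1) [-x clear] — {flange}
2. shaft@(0, -1, 1) [-z clear] — {flange, shaft}
3. cover@(1, -1, 1) [-y clear] — {cover, flange, shaft}
4. bearing@(0, -1, 0) [-x clear] — {bearing, cover, flange, shaft}
5. bracket@(0, 0, 0) [+z clear] — {bearing, bracket, cover, flange, shaft}
6. bushing@(0, 1, 0) [+y clear] — {bearing, bracket, bushing, cover, flange, shaft}

flange; shaft; cover; bearing; bracket; bushing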